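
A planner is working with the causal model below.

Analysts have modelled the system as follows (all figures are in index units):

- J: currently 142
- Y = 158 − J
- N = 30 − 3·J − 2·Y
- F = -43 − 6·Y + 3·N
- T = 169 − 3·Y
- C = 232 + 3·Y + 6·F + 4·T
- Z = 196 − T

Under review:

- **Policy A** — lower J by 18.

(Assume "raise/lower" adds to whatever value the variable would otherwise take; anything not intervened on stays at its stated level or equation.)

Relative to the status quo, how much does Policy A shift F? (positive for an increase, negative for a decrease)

Baseline:
  J = 142
  Y = 158 − 142 = 16
  N = 30 − 3·142 − 2·16 = -428
  F = -43 − 6·16 + 3·(-428) = -1423
Policy A (J − 18):
  J = 142 − 18 = 124
  Y = 158 − 124 = 34
  N = 30 − 3·124 − 2·34 = -410
  F = -43 − 6·34 + 3·(-410) = -1477
Change in F: -1477 − (-1423) = -54

-54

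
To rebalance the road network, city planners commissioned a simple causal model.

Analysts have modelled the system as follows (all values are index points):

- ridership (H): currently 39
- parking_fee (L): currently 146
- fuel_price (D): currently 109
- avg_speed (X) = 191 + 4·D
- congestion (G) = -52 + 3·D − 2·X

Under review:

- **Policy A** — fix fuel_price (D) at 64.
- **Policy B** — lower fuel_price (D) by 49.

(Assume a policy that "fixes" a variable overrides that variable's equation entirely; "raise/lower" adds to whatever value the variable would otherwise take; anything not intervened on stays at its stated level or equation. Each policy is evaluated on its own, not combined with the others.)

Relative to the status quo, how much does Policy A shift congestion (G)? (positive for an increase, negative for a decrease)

Baseline:
  D = 109
  X = 191 + 4·109 = 627
  G = -52 + 3·109 − 2·627 = -979
Policy A (D := 64):
  D = 64
  X = 191 + 4·64 = 447
  G = -52 + 3·64 − 2·447 = -754
Change in G: -754 − (-979) = 225

225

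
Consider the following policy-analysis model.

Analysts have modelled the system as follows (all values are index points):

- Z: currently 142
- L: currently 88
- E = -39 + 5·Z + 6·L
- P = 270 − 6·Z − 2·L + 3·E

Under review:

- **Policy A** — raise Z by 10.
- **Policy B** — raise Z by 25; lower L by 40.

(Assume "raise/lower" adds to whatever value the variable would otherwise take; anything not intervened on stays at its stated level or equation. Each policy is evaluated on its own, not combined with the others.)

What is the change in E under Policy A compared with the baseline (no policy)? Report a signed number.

Baseline:
  Z = 142
  L = 88
  E = -39 + 5·142 + 6·88 = 1199
Policy A (Z + 10):
  Z = 142 + 10 = 152
  L = 88
  E = -39 + 5·152 + 6·88 = 1249
Change in E: 1249 − 1199 = 50

50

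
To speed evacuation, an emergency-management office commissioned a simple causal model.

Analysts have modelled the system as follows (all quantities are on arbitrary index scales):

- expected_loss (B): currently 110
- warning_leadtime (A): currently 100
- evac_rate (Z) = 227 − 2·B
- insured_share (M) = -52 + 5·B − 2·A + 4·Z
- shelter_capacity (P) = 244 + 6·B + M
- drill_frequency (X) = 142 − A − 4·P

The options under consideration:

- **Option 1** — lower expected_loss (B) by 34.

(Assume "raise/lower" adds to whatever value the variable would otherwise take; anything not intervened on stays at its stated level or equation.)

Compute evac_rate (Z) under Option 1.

Option 1 (B − 34):
  B = 110 − 34 = 76
  Z = 227 − 2·76 = 75

75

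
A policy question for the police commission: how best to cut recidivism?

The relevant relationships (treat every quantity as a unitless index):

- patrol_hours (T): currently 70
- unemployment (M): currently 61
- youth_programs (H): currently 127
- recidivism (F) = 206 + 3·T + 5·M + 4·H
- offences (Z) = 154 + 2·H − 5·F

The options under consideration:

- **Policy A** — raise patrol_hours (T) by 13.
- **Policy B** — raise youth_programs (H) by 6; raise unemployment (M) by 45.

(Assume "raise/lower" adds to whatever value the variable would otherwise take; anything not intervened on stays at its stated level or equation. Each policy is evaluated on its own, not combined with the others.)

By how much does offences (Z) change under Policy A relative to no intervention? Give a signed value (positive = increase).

-195

Baseline:
  T = 70
  M = 61
  H = 127
  F = 206 + 3·70 + 5·61 + 4·127 = 1229
  Z = 154 + 2·127 − 5·1229 = -5737
Policy A (T + 13):
  T = 70 + 13 = 83
  M = 61
  H = 127
  F = 206 + 3·83 + 5·61 + 4·127 = 1268
  Z = 154 + 2·127 − 5·1268 = -5932
Change in Z: -5932 − (-5737) = -195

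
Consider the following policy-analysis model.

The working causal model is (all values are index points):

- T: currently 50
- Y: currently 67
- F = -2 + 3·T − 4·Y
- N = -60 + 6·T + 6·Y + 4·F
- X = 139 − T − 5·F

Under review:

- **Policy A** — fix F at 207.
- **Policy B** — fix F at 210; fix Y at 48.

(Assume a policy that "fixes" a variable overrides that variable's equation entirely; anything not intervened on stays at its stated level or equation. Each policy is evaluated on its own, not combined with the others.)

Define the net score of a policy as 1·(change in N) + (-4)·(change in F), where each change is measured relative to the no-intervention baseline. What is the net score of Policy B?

-114

Baseline:
  T = 50
  Y = 67
  F = -2 + 3·50 − 4·67 = -120
  N = -60 + 6·50 + 6·67 + 4·(-120) = 162
Policy B (F := 210, Y := 48):
  T = 50
  Y = 48
  F = 210
  N = -60 + 6·50 + 6·48 + 4·210 = 1368
ΔN = 1368 − 162 = 1206; ΔF = 210 − (-120) = 330
Score = 1·1206 + (-4)·330 = -114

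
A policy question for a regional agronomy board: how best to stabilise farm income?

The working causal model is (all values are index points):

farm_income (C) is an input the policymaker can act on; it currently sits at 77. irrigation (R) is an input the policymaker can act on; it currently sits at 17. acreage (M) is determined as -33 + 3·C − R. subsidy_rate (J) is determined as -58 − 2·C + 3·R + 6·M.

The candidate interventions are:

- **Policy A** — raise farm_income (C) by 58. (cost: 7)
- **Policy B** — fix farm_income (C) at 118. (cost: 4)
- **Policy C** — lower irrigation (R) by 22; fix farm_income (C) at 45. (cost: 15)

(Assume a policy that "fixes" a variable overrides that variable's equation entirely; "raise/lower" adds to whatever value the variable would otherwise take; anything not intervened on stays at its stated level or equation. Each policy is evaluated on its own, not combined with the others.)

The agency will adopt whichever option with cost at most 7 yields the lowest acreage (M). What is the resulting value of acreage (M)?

304

Policy A (C + 58):
  C = 77 + 58 = 135
  R = 17
  M = -33 + 3·135 − 17 = 355
Policy B (C := 118):
  C = 118
  R = 17
  M = -33 + 3·118 − 17 = 304
Comparing — Policy A: M=355, Policy B: M=304. Lowest is 304 (Policy B).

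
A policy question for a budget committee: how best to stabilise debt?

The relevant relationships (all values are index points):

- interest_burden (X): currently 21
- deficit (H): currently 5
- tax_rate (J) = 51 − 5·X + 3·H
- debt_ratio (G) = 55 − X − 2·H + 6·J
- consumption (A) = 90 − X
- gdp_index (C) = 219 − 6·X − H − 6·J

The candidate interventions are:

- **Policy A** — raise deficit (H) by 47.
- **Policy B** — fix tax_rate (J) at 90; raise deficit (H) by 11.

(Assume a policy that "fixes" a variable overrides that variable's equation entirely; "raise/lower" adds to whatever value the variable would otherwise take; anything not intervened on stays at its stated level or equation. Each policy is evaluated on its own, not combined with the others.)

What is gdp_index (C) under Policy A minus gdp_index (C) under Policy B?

-108

Policy A (H + 47):
  X = 21
  H = 5 + 47 = 52
  J = 51 − 5·21 + 3·52 = 102
  C = 219 − 6·21 − 52 − 6·102 = -571
Policy B (J := 90, H + 11):
  X = 21
  H = 5 + 11 = 16
  J = 90
  C = 219 − 6·21 − 16 − 6·90 = -463
C: -571 − (-463) = -108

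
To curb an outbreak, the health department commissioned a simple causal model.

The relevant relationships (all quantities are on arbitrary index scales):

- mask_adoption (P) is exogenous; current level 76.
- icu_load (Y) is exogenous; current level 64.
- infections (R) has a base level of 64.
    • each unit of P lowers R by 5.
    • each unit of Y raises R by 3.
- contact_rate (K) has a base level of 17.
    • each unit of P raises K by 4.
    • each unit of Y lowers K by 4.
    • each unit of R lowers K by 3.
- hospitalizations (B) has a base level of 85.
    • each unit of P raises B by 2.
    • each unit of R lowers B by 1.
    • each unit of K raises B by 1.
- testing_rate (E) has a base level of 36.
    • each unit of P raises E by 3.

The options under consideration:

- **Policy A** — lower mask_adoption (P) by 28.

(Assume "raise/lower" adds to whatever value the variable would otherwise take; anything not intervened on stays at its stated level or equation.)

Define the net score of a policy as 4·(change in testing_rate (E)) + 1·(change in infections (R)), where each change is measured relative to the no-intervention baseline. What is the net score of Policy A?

Baseline:
  P = 76
  Y = 64
  R = 64 − 5·76 + 3·64 = -124
  E = 36 + 3·76 = 264
Policy A (P − 28):
  P = 76 − 28 = 48
  Y = 64
  R = 64 − 5·48 + 3·64 = 16
  E = 36 + 3·48 = 180
ΔE = 180 − 264 = -84; ΔR = 16 − (-124) = 140
Score = 4·(-84) + 1·140 = -196

-196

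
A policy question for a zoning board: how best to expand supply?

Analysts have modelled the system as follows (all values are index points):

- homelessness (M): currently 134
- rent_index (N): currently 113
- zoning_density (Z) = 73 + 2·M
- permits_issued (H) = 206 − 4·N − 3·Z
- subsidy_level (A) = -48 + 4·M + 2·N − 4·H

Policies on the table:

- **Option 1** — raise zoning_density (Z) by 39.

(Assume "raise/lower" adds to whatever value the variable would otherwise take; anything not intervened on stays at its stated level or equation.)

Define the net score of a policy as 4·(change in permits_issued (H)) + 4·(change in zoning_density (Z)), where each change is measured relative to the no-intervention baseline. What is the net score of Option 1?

-312

Baseline:
  M = 134
  N = 113
  Z = 73 + 2·134 = 341
  H = 206 − 4·113 − 3·341 = -1269
Option 1 (Z + 39):
  M = 134
  N = 113
  Z = 73 + 2·134 (+39 from intervention) = 380
  H = 206 − 4·113 − 3·380 = -1386
ΔH = -1386 − (-1269) = -117; ΔZ = 380 − 341 = 39
Score = 4·(-117) + 4·39 = -312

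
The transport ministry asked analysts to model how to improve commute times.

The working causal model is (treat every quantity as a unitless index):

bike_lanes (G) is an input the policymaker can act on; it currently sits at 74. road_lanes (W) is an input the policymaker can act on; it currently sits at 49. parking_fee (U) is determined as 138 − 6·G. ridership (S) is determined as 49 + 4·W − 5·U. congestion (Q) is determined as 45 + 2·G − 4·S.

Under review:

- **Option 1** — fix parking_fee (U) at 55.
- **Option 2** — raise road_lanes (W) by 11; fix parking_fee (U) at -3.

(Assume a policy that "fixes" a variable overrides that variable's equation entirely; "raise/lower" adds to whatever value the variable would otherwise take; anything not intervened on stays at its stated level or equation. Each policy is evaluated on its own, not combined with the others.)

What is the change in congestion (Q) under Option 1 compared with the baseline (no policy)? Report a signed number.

Baseline:
  G = 74
  W = 49
  U = 138 − 6·74 = -306
  S = 49 + 4·49 − 5·(-306) = 1775
  Q = 45 + 2·74 − 4·1775 = -6907
Option 1 (U := 55):
  G = 74
  W = 49
  U = 55
  S = 49 + 4·49 − 5·55 = -30
  Q = 45 + 2·74 − 4·(-30) = 313
Change in Q: 313 − (-6907) = 7220

7220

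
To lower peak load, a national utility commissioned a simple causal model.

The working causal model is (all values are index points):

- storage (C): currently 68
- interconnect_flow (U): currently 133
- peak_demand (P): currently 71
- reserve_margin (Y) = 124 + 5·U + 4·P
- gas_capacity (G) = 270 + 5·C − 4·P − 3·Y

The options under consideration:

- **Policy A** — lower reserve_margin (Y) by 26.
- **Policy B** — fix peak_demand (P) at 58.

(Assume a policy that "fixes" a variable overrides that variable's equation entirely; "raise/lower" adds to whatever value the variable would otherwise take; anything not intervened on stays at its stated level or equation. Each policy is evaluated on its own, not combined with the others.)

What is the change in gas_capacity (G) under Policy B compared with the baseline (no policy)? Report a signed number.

Baseline:
  C = 68
  U = 133
  P = 71
  Y = 124 + 5·133 + 4·71 = 1073
  G = 270 + 5·68 − 4·71 − 3·1073 = -2893
Policy B (P := 58):
  C = 68
  U = 133
  P = 58
  Y = 124 + 5·133 + 4·58 = 1021
  G = 270 + 5·68 − 4·58 − 3·1021 = -2685
Change in G: -2685 − (-2893) = 208

208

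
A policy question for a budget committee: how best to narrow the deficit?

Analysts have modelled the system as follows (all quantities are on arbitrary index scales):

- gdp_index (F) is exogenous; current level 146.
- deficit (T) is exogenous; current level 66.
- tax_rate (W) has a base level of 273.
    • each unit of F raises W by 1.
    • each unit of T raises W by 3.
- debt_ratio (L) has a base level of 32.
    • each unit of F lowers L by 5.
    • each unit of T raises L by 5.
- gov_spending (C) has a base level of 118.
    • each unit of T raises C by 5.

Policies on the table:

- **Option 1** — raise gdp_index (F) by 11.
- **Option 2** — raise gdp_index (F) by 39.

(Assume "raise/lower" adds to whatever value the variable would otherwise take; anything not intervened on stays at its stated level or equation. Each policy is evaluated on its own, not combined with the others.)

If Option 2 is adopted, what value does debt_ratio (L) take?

Option 2 (F + 39):
  F = 146 + 39 = 185
  T = 66
  L = 32 − 5·185 + 5·66 = -563

-563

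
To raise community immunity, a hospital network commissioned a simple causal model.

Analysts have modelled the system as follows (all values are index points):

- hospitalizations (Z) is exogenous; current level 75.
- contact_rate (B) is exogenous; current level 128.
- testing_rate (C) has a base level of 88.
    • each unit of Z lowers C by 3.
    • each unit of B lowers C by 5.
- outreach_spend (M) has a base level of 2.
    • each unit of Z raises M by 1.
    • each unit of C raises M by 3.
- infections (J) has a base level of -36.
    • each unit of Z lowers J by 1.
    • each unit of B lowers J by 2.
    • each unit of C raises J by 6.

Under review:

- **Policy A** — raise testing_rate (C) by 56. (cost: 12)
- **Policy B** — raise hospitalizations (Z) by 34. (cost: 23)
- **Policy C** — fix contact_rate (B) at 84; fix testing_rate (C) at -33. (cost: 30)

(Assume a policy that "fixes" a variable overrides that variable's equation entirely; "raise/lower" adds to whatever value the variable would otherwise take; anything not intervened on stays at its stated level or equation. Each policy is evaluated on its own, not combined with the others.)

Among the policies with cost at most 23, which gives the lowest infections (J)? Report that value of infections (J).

Policy A (C + 56):
  Z = 75
  B = 128
  C = 88 − 3·75 − 5·128 (+56 from intervention) = -721
  J = -36 − 75 − 2·128 + 6·(-721) = -4693
Policy B (Z + 34):
  Z = 75 + 34 = 109
  B = 128
  C = 88 − 3·109 − 5·128 = -879
  J = -36 − 109 − 2·128 + 6·(-879) = -5675
Comparing — Policy A: J=-4693, Policy B: J=-5675. Lowest is -5675 (Policy B).

-5675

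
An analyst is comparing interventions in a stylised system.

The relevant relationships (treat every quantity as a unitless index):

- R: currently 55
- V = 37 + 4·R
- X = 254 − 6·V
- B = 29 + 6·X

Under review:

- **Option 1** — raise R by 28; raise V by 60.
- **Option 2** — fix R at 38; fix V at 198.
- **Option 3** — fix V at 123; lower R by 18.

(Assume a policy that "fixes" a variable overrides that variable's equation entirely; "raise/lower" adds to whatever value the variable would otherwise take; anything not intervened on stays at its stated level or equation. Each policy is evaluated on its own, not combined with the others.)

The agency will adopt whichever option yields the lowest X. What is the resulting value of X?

Option 1 (R + 28, V + 60):
  R = 55 + 28 = 83
  V = 37 + 4·83 (+60 from intervention) = 429
  X = 254 − 6·429 = -2320
Option 2 (R := 38, V := 198):
  R = 38
  V = 198
  X = 254 − 6·198 = -934
Option 3 (V := 123, R − 18):
  R = 55 − 18 = 37
  V = 123
  X = 254 − 6·123 = -484
Comparing — Option 1: X=-2320, Option 2: X=-934, Option 3: X=-484. Lowest is -2320 (Option 1).

-2320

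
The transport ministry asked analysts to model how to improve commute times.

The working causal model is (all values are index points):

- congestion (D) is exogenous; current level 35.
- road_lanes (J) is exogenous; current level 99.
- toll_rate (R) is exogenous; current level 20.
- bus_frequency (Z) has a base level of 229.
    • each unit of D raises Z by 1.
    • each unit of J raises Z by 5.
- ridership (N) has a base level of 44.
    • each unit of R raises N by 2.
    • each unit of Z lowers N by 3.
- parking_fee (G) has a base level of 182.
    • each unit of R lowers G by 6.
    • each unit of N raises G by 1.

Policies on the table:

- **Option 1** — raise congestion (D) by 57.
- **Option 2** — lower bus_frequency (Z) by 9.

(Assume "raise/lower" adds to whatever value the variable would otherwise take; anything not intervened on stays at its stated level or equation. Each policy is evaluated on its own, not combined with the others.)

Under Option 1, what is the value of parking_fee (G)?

-2302

Option 1 (D + 57):
  D = 35 + 57 = 92
  J = 99
  R = 20
  Z = 229 + 92 + 5·99 = 816
  N = 44 + 2·20 − 3·816 = -2364
  G = 182 − 6·20 + (-2364) = -2302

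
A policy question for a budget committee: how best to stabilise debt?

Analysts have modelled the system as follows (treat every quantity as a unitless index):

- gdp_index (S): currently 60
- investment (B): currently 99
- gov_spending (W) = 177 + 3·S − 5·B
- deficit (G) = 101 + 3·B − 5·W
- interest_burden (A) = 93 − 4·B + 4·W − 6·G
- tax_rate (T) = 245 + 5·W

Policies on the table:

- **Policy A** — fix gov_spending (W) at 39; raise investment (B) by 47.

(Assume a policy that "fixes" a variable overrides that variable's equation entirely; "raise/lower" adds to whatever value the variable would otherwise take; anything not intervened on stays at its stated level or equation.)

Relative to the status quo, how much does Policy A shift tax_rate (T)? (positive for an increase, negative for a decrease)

885

Baseline:
  S = 60
  B = 99
  W = 177 + 3·60 − 5·99 = -138
  T = 245 + 5·(-138) = -445
Policy A (W := 39, B + 47):
  S = 60
  B = 99 + 47 = 146
  W = 39
  T = 245 + 5·39 = 440
Change in T: 440 − (-445) = 885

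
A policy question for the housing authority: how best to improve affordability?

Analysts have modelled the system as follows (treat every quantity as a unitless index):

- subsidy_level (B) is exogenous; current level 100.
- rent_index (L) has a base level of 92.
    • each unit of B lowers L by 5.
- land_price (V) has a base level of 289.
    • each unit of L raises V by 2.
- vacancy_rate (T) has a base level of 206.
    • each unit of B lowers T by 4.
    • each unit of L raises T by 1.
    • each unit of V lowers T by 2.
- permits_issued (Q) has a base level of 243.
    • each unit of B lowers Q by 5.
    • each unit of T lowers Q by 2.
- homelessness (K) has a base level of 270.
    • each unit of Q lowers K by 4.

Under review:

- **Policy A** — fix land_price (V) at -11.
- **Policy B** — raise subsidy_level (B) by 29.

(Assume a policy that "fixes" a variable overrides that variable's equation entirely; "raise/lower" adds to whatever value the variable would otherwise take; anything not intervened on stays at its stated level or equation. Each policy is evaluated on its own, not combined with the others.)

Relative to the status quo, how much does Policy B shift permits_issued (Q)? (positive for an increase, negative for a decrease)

-783

Baseline:
  B = 100
  L = 92 − 5·100 = -408
  V = 289 + 2·(-408) = -527
  T = 206 − 4·100 + (-408) − 2·(-527) = 452
  Q = 243 − 5·100 − 2·452 = -1161
Policy B (B + 29):
  B = 100 + 29 = 129
  L = 92 − 5·129 = -553
  V = 289 + 2·(-553) = -817
  T = 206 − 4·129 + (-553) − 2·(-817) = 771
  Q = 243 − 5·129 − 2·771 = -1944
Change in Q: -1944 − (-1161) = -783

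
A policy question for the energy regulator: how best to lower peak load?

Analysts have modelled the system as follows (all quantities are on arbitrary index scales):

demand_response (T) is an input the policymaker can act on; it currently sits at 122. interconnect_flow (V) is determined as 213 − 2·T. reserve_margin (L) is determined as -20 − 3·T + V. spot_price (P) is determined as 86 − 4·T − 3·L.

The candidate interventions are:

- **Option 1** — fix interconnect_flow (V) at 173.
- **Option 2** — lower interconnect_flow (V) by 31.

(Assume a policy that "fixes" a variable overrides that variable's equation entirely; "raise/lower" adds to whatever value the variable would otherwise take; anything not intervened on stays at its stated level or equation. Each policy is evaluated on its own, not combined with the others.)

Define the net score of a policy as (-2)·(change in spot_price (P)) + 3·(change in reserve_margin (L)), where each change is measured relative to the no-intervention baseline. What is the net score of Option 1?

1836

Baseline:
  T = 122
  V = 213 − 2·122 = -31
  L = -20 − 3·122 + (-31) = -417
  P = 86 − 4·122 − 3·(-417) = 849
Option 1 (V := 173):
  T = 122
  V = 173
  L = -20 − 3·122 + 173 = -213
  P = 86 − 4·122 − 3·(-213) = 237
ΔP = 237 − 849 = -612; ΔL = -213 − (-417) = 204
Score = (-2)·(-612) + 3·204 = 1836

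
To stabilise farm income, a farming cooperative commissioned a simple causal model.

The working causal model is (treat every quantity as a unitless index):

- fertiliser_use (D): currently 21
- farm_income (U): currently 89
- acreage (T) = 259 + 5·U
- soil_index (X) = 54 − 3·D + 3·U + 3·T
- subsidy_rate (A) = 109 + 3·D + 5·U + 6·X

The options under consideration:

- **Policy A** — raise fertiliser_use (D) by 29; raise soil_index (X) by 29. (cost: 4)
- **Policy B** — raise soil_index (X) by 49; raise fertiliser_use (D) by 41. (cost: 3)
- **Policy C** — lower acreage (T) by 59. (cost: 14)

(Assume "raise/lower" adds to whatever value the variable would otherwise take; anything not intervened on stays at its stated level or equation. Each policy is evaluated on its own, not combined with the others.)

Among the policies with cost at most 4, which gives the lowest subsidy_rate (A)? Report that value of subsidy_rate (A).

Policy A (D + 29, X + 29):
  D = 21 + 29 = 50
  U = 89
  T = 259 + 5·89 = 704
  X = 54 − 3·50 + 3·89 + 3·704 (+29 from intervention) = 2312
  A = 109 + 3·50 + 5·89 + 6·2312 = 14576
Policy B (X + 49, D + 41):
  D = 21 + 41 = 62
  U = 89
  T = 259 + 5·89 = 704
  X = 54 − 3·62 + 3·89 + 3·704 (+49 from intervention) = 2296
  A = 109 + 3·62 + 5·89 + 6·2296 = 14516
Comparing — Policy A: A=14576, Policy B: A=14516. Lowest is 14516 (Policy B).

14516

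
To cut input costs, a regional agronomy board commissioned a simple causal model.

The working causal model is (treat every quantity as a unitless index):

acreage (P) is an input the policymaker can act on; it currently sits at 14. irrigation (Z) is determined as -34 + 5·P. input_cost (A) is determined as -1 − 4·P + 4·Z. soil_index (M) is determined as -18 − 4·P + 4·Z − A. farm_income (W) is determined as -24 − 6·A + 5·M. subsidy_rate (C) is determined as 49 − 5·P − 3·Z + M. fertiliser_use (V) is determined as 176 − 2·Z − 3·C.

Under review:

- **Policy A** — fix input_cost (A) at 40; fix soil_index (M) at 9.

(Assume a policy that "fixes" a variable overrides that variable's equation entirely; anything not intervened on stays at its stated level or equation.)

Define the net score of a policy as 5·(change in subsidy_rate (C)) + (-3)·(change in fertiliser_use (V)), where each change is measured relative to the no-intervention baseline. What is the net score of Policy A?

Baseline:
  P = 14
  Z = -34 + 5·14 = 36
  A = -1 − 4·14 + 4·36 = 87
  M = -18 − 4·14 + 4·36 − 87 = -17
  C = 49 − 5·14 − 3·36 + (-17) = -146
  V = 176 − 2·36 − 3·(-146) = 542
Policy A (A := 40, M := 9):
  P = 14
  Z = -34 + 5·14 = 36
  A = 40
  M = 9
  C = 49 − 5·14 − 3·36 + 9 = -120
  V = 176 − 2·36 − 3·(-120) = 464
ΔC = -120 − (-146) = 26; ΔV = 464 − 542 = -78
Score = 5·26 + (-3)·(-78) = 364

364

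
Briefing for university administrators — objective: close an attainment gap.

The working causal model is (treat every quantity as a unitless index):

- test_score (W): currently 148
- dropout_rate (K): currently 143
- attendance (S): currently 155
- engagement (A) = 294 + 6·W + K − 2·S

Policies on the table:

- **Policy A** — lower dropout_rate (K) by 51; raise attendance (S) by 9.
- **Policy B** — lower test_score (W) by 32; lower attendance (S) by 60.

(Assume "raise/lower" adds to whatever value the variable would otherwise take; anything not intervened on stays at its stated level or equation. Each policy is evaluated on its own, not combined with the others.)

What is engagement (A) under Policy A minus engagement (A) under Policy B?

3

Policy A (K − 51, S + 9):
  W = 148
  K = 143 − 51 = 92
  S = 155 + 9 = 164
  A = 294 + 6·148 + 92 − 2·164 = 946
Policy B (W − 32, S − 60):
  W = 148 − 32 = 116
  K = 143
  S = 155 − 60 = 95
  A = 294 + 6·116 + 143 − 2·95 = 943
A: 946 − 943 = 3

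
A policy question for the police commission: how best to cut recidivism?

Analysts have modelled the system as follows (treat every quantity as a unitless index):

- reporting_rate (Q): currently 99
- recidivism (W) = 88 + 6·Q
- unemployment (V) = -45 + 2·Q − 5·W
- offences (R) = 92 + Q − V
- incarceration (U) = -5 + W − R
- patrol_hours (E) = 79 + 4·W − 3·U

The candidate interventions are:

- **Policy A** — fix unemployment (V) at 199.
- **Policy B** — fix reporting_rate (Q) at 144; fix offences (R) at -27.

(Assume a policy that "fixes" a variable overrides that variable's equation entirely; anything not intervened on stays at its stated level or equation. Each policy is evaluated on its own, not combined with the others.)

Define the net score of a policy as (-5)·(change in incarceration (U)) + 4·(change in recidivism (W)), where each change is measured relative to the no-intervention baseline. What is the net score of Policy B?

Baseline:
  Q = 99
  W = 88 + 6·99 = 682
  V = -45 + 2·99 − 5·682 = -3257
  R = 92 + 99 − (-3257) = 3448
  U = -5 + 682 − 3448 = -2771
Policy B (Q := 144, R := -27):
  Q = 144
  W = 88 + 6·144 = 952
  V = -45 + 2·144 − 5·952 = -4517
  R = -27
  U = -5 + 952 − (-27) = 974
ΔU = 974 − (-2771) = 3745; ΔW = 952 − 682 = 270
Score = (-5)·3745 + 4·270 = -17645

-17645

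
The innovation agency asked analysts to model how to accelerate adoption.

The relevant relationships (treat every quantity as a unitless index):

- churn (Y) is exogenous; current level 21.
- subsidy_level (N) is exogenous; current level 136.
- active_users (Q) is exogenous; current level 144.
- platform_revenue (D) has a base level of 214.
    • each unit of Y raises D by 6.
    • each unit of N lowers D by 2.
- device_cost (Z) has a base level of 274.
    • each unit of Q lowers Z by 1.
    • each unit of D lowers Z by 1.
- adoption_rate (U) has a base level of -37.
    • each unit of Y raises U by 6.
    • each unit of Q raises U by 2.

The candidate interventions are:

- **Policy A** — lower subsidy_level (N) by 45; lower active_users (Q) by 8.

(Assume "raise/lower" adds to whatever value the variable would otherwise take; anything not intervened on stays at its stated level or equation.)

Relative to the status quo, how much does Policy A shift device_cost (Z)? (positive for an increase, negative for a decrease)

Baseline:
  Y = 21
  N = 136
  Q = 144
  D = 214 + 6·21 − 2·136 = 68
  Z = 274 − 144 − 68 = 62
Policy A (N − 45, Q − 8):
  Y = 21
  N = 136 − 45 = 91
  Q = 144 − 8 = 136
  D = 214 + 6·21 − 2·91 = 158
  Z = 274 − 136 − 158 = -20
Change in Z: -20 − 62 = -82

-82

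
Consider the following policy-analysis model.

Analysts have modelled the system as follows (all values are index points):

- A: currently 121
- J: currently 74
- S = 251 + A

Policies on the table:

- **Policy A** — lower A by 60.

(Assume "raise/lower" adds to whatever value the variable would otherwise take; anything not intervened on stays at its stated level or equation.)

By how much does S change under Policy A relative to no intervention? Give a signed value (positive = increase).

Baseline:
  A = 121
  S = 251 + 121 = 372
Policy A (A − 60):
  A = 121 − 60 = 61
  S = 251 + 61 = 312
Change in S: 312 − 372 = -60

-60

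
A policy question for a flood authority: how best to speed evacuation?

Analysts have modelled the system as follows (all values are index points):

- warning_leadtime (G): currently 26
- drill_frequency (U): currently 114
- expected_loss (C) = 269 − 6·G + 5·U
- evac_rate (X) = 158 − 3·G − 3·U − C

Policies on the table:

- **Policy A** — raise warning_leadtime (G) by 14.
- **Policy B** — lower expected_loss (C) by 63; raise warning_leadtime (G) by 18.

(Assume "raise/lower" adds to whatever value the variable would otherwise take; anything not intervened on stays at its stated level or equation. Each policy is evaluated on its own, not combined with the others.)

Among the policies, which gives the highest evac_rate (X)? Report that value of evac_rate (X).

Policy A (G + 14):
  G = 26 + 14 = 40
  U = 114
  C = 269 − 6·40 + 5·114 = 599
  X = 158 − 3·40 − 3·114 − 599 = -903
Policy B (C − 63, G + 18):
  G = 26 + 18 = 44
  U = 114
  C = 269 − 6·44 + 5·114 (−63 from intervention) = 512
  X = 158 − 3·44 − 3·114 − 512 = -828
Comparing — Policy A: X=-903, Policy B: X=-828. Highest is -828 (Policy B).

-828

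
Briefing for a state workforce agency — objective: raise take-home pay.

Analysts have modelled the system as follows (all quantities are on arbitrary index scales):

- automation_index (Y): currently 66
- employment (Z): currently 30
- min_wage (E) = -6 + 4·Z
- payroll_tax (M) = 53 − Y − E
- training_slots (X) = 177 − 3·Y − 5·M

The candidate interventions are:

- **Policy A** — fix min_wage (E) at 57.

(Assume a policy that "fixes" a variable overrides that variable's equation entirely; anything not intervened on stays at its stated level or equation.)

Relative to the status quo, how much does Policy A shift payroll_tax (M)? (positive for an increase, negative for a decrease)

Baseline:
  Y = 66
  Z = 30
  E = -6 + 4·30 = 114
  M = 53 − 66 − 114 = -127
Policy A (E := 57):
  Y = 66
  Z = 30
  E = 57
  M = 53 − 66 − 57 = -70
Change in M: -70 − (-127) = 57

57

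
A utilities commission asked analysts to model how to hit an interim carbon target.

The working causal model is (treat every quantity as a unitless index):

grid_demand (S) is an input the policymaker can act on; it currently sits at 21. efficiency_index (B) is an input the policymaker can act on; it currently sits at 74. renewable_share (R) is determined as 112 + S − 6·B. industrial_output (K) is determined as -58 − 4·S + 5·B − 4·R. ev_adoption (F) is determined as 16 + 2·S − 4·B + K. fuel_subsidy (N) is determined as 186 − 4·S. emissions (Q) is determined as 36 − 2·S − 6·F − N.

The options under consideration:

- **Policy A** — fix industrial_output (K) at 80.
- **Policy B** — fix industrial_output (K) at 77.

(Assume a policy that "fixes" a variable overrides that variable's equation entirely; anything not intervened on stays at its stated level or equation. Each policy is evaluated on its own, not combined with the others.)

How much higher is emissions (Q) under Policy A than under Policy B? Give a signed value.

Policy A (K := 80):
  S = 21
  B = 74
  R = 112 + 21 − 6·74 = -311
  K = 80
  F = 16 + 2·21 − 4·74 + 80 = -158
  N = 186 − 4·21 = 102
  Q = 36 − 2·21 − 6·(-158) − 102 = 840
Policy B (K := 77):
  S = 21
  B = 74
  R = 112 + 21 − 6·74 = -311
  K = 77
  F = 16 + 2·21 − 4·74 + 77 = -161
  N = 186 − 4·21 = 102
  Q = 36 − 2·21 − 6·(-161) − 102 = 858
Q: 840 − 858 = -18

-18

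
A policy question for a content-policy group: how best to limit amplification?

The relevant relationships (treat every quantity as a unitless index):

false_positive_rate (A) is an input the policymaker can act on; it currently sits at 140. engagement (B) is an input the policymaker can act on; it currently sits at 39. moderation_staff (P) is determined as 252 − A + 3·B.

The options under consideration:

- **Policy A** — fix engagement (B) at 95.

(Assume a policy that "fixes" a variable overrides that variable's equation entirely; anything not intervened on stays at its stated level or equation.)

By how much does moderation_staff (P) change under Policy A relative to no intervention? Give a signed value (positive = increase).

168

Baseline:
  A = 140
  B = 39
  P = 252 − 140 + 3·39 = 229
Policy A (B := 95):
  A = 140
  B = 95
  P = 252 − 140 + 3·95 = 397
Change in P: 397 − 229 = 168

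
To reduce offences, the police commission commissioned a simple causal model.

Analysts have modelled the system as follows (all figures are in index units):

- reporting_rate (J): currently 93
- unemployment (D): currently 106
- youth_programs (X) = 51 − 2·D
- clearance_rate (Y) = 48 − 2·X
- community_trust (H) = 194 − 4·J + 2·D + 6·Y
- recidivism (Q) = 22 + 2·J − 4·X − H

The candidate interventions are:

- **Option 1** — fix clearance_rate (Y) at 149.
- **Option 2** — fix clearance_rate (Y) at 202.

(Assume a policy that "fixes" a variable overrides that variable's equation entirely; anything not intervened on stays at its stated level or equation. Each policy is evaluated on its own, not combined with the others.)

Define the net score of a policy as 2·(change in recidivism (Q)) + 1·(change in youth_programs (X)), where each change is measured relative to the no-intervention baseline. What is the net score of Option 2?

Baseline:
  J = 93
  D = 106
  X = 51 − 2·106 = -161
  Y = 48 − 2·(-161) = 370
  H = 194 − 4·93 + 2·106 + 6·370 = 2254
  Q = 22 + 2·93 − 4·(-161) − 2254 = -1402
Option 2 (Y := 202):
  J = 93
  D = 106
  X = 51 − 2·106 = -161
  Y = 202
  H = 194 − 4·93 + 2·106 + 6·202 = 1246
  Q = 22 + 2·93 − 4·(-161) − 1246 = -394
ΔQ = -394 − (-1402) = 1008; ΔX = -161 − (-161) = 0
Score = 2·1008 + 1·0 = 2016

2016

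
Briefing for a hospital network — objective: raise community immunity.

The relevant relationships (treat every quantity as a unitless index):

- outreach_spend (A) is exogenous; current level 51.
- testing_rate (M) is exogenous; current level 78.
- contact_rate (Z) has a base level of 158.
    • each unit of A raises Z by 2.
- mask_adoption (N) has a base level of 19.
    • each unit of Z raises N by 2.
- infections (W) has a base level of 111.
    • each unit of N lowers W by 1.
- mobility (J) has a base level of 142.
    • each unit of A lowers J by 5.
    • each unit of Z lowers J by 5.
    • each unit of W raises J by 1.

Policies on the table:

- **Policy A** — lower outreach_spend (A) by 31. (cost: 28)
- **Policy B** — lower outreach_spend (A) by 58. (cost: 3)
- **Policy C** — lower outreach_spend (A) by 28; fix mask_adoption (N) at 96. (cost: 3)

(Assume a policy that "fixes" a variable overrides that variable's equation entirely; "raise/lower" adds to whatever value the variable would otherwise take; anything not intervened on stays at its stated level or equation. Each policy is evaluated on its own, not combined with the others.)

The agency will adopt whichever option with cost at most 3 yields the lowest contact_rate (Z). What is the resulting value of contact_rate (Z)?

144

Policy B (A − 58):
  A = 51 − 58 = -7
  Z = 158 + 2·(-7) = 144
Policy C (A − 28, N := 96):
  A = 51 − 28 = 23
  Z = 158 + 2·23 = 204
Comparing — Policy B: Z=144, Policy C: Z=204. Lowest is 144 (Policy B).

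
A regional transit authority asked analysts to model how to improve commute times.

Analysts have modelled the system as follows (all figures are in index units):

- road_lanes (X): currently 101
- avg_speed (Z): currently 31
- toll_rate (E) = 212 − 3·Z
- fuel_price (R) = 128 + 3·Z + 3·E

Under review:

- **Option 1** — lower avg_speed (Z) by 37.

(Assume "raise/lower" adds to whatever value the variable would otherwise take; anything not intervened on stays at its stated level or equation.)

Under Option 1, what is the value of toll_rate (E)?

230

Option 1 (Z − 37):
  Z = 31 − 37 = -6
  E = 212 − 3·(-6) = 230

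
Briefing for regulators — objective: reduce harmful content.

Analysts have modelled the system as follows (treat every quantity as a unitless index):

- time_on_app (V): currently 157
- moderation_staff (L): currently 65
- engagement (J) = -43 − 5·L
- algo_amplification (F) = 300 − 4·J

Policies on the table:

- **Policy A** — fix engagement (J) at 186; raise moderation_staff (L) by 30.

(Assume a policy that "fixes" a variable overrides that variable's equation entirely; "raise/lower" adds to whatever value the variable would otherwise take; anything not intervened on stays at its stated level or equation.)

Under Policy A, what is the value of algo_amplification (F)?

-444

Policy A (J := 186, L + 30):
  L = 65 + 30 = 95
  J = 186
  F = 300 − 4·186 = -444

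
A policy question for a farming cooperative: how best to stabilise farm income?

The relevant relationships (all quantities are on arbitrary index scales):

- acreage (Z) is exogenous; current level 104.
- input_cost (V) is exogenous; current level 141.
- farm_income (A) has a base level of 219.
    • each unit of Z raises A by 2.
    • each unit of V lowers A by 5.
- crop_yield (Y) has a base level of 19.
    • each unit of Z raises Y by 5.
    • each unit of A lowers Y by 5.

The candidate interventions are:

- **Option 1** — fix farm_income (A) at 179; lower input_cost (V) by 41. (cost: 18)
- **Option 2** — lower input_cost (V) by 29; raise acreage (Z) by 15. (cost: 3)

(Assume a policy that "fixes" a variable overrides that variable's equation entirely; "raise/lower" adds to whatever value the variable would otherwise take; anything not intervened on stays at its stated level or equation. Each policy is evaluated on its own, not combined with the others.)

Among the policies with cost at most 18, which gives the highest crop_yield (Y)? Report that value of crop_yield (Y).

Option 1 (A := 179, V − 41):
  Z = 104
  V = 141 − 41 = 100
  A = 179
  Y = 19 + 5·104 − 5·179 = -356
Option 2 (V − 29, Z + 15):
  Z = 104 + 15 = 119
  V = 141 − 29 = 112
  A = 219 + 2·119 − 5·112 = -103
  Y = 19 + 5·119 − 5·(-103) = 1129
Comparing — Option 1: Y=-356, Option 2: Y=1129. Highest is 1129 (Option 2).

1129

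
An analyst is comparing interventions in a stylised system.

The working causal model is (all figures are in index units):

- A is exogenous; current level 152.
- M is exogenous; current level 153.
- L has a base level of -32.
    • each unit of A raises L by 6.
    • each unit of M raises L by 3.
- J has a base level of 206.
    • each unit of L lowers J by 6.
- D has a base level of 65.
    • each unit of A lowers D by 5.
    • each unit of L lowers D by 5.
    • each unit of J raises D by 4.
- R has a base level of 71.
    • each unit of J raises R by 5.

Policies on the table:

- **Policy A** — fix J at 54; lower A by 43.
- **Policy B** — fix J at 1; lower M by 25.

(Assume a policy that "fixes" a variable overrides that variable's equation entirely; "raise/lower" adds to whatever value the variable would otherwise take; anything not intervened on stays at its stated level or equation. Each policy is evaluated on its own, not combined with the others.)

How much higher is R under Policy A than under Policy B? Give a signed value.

265

Policy A (J := 54, A − 43):
  A = 152 − 43 = 109
  M = 153
  L = -32 + 6·109 + 3·153 = 1081
  J = 54
  R = 71 + 5·54 = 341
Policy B (J := 1, M − 25):
  A = 152
  M = 153 − 25 = 128
  L = -32 + 6·152 + 3·128 = 1264
  J = 1
  R = 71 + 5·1 = 76
R: 341 − 76 = 265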